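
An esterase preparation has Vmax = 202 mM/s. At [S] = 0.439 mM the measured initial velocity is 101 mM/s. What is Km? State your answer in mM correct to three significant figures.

v/Vmax = 101/202 = 0.5000 = [S]/(Km+[S]).
So Km + [S] = [S]/0.5000 = 0.8780 mM, giving Km = 0.8780 − 0.439 = 0.439 mM.

0.439 mM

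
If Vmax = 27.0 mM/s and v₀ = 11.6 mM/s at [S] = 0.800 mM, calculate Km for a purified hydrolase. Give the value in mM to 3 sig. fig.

1.06 mM

v/Vmax = 11.6/27.0 = 0.4296 = [S]/(Km+[S]).
So Km + [S] = [S]/0.4296 = 1.862 mM, giving Km = 1.862 − 0.800 = 1.06 mM.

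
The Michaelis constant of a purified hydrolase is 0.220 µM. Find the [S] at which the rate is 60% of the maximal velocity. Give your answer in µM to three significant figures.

v/Vmax = [S]/(Km+[S]) = 0.6, so [S] = Km·0.6/(1 − 0.6) = 0.220 × 1.500.
[S] = 0.330 µM.

0.330 µM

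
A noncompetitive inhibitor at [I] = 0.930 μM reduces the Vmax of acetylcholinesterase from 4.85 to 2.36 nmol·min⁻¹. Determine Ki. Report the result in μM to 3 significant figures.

Noncompetitive: Vmax,app = Vmax/α with α = 1 + [I]/Ki.
α = Vmax/Vmax,app = 4.85/2.36 = 2.055.
Since α = 1 + [I]/Ki, [I]/Ki = 2.055 − 1 = 1.055 and Ki = 0.930/1.055 = 0.881 μM.

0.881 μM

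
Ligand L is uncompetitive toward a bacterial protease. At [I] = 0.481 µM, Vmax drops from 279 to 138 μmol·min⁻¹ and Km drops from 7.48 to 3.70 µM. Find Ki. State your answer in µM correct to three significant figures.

0.471 µM

Uncompetitive: Vmax,app = Vmax/α (and Km,app = Km/α) with α = 1 + [I]/Ki.
α = Vmax/Vmax,app = 279/138 = 2.022.
Since α = 1 + [I]/Ki, [I]/Ki = 2.022 − 1 = 1.022 and Ki = 0.481/1.022 = 0.471 µM.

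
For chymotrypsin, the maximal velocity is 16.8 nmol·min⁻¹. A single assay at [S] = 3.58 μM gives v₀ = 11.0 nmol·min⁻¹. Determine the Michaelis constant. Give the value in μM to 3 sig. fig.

From v = Vmax[S]/(Km+[S]), Km = [S](Vmax − v)/v.
Km = 3.58 × (16.8 − 11.0) / 11.0 = 20.76/11.0 = 1.89 μM.

1.89 μM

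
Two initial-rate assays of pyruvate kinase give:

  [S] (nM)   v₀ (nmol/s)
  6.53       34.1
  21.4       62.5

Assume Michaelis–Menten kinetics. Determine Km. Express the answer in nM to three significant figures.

12.3 nM

In reciprocal form, 1/v = (Km/Vmax)·(1/[S]) + 1/Vmax. The two points give (1/[S], 1/v) = (0.1531, 0.02933) and (0.04673, 0.01600).
Slope = (0.02933 − 0.01600)/(0.1531 − 0.04673) = 0.1252; intercept = 0.02933 − 0.1252×0.1531 = 0.01015.
Vmax = 1/intercept = 98.5 nmol/s; Km = slope × Vmax = 0.1252 × 98.5 = 12.3 nM.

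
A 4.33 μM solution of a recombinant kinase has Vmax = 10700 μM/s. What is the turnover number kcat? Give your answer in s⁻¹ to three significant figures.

2470 s⁻¹

kcat = Vmax/[E]total = 10700 μM/s / 4.33 μM = 2470 s⁻¹.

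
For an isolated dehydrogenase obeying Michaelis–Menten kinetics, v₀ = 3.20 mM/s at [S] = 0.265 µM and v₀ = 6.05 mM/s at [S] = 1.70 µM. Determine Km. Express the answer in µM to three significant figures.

0.335 µM

In reciprocal form, 1/v = (Km/Vmax)·(1/[S]) + 1/Vmax. The two points give (1/[S], 1/v) = (3.774, 0.3125) and (0.5882, 0.1653).
Slope = (0.3125 − 0.1653)/(3.774 − 0.5882) = 0.04621; intercept = 0.3125 − 0.04621×3.774 = 0.1381.
Vmax = 1/intercept = 7.24 mM/s; Km = slope × Vmax = 0.04621 × 7.24 = 0.335 µM.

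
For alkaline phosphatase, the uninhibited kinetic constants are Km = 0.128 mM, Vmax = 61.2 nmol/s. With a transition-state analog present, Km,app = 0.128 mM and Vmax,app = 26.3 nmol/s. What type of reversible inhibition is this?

noncompetitive

Vmax decreases (61.2 → 26.3 nmol/s) while Km is unchanged — pure noncompetitive inhibition.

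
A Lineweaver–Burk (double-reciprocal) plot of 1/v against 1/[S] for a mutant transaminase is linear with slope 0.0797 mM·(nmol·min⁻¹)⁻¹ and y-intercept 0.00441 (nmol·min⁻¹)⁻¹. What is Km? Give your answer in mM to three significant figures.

y-intercept = 1/Vmax ⇒ Vmax = 227 nmol·min⁻¹; slope = Km/Vmax ⇒ Km = slope × Vmax.
Km = 0.0797 × 227 = 18.1 mM.

18.1 mM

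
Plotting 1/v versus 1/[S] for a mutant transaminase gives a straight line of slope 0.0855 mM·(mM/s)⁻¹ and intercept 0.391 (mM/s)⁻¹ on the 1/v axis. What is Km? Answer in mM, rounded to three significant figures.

0.219 mM

y-intercept = 1/Vmax ⇒ Vmax = 2.56 mM/s; slope = Km/Vmax ⇒ Km = slope × Vmax.
Km = 0.0855 × 2.56 = 0.219 mM.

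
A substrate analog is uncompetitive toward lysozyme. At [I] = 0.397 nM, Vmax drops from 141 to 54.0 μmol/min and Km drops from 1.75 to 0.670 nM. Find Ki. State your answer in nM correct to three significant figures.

Uncompetitive: Vmax,app = Vmax/α (and Km,app = Km/α) with α = 1 + [I]/Ki.
α = Vmax/Vmax,app = 141/54.0 = 2.611.
Ki = [I]/(α − 1) = 0.397/1.611 = 0.246 nM.

0.246 nM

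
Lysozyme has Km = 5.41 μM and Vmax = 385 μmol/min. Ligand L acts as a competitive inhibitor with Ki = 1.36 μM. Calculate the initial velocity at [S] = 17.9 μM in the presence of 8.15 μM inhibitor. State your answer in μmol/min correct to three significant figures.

α = 1 + [I]/Ki = 1 + 8.15/1.36 = 6.993.
For a competitive inhibitor, Vmax is unchanged and the apparent Km becomes α·Km: Km,app = 37.8 μM, Vmax,app = 385 μmol/min.
v = Vmax,app·[S]/(Km,app + [S]) = 385 × 17.9/(37.8 + 17.9) = 124 μmol/min.

124 μmol/min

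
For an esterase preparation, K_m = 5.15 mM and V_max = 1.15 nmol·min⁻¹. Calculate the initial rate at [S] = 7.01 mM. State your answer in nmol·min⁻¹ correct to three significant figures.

0.663 nmol·min⁻¹

v = Vmax·[S]/(Km + [S]) = 1.15 × 7.01 / (5.15 + 7.01)
  = 8.061 / 12.16 = 0.663 nmol·min⁻¹.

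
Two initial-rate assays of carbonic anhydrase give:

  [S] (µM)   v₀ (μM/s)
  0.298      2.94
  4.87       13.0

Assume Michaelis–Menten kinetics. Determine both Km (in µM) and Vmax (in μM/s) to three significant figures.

Km = 1.40 µM; Vmax = 16.7 μM/s

In reciprocal form, 1/v = (Km/Vmax)·(1/[S]) + 1/Vmax. The two points give (1/[S], 1/v) = (3.356, 0.3401) and (0.2053, 0.07692).
Slope = (0.3401 − 0.07692)/(3.356 − 0.2053) = 0.08355; intercept = 0.3401 − 0.08355×3.356 = 0.05977.
Vmax = 1/intercept = 16.7 μM/s; Km = slope × Vmax = 0.08355 × 16.7 = 1.40 µM.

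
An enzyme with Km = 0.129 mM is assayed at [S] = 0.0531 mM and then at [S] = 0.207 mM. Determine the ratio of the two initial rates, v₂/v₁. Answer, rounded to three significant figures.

2.11

The fractional saturations are [S]/(Km+[S]) = 0.0531/0.1821 = 0.2916 and 0.207/0.3360 = 0.6161.
v₂/v₁ is just their ratio: 0.6161/0.2916 = 2.11.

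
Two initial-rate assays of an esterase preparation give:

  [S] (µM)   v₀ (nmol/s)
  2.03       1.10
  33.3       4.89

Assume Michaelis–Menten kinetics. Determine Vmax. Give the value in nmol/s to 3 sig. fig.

In reciprocal form, 1/v = (Km/Vmax)·(1/[S]) + 1/Vmax. The two points give (1/[S], 1/v) = (0.4926, 0.9091) and (0.03003, 0.2045).
Slope = (0.9091 − 0.2045)/(0.4926 − 0.03003) = 1.523; intercept = 0.9091 − 1.523×0.4926 = 0.1588.
Vmax = 1/intercept = 6.30 nmol/s; Km = slope × Vmax = 1.523 × 6.30 = 9.59 µM.

6.30 nmol/s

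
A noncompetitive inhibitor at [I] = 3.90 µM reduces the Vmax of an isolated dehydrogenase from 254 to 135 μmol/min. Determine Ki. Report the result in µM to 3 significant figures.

Noncompetitive: Vmax,app = Vmax/α with α = 1 + [I]/Ki.
α = Vmax/Vmax,app = 254/135 = 1.881.
Since α = 1 + [I]/Ki, [I]/Ki = 1.881 − 1 = 0.8815 and Ki = 3.90/0.8815 = 4.42 µM.

4.42 µM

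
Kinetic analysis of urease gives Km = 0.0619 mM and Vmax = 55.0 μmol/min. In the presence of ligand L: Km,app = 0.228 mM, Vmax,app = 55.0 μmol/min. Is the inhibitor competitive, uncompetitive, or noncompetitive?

competitive

Km increases (0.0619 → 0.228 mM) while Vmax is unchanged — the hallmark of competitive inhibition.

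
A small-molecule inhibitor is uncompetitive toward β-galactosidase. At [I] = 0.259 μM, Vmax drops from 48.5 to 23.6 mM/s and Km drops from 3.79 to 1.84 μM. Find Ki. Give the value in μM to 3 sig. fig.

0.245 μM

Uncompetitive: Vmax,app = Vmax/α (and Km,app = Km/α) with α = 1 + [I]/Ki.
α = Vmax/Vmax,app = 48.5/23.6 = 2.055.
Since α = 1 + [I]/Ki, [I]/Ki = 2.055 − 1 = 1.055 and Ki = 0.259/1.055 = 0.245 μM.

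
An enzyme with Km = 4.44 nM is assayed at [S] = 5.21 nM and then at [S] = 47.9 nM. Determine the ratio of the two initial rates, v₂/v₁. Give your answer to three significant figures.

1.70

The fractional saturations are [S]/(Km+[S]) = 5.21/9.650 = 0.5399 and 47.9/52.34 = 0.9152.
v₂/v₁ is just their ratio: 0.9152/0.5399 = 1.70.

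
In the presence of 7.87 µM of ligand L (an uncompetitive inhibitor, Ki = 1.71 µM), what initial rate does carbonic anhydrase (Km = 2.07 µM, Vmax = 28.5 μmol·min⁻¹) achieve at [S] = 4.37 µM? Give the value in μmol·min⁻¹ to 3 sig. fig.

4.69 μmol·min⁻¹

α = 1 + [I]/Ki = 1 + 7.87/1.71 = 5.602.
For an uncompetitive inhibitor, both parameters are divided by α, giving Vmax/α and Km/α: Km,app = 0.369 µM, Vmax,app = 5.09 μmol·min⁻¹.
v = Vmax,app·[S]/(Km,app + [S]) = 5.09 × 4.37/(0.369 + 4.37) = 4.69 μmol·min⁻¹.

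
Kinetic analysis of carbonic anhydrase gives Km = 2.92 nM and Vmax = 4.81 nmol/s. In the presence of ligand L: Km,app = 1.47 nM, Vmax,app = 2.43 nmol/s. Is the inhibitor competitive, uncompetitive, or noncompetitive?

uncompetitive

Both Km and Vmax decrease by the same factor (~1.98-fold) — characteristic of uncompetitive inhibition.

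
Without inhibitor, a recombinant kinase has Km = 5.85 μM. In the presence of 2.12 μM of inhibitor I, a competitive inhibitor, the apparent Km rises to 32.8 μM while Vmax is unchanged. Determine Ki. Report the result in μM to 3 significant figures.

Competitive: Km,app = α·Km with α = 1 + [I]/Ki.
α = Km,app/Km = 32.8/5.85 = 5.607.
Ki = [I]/(α − 1) = 2.12/4.607 = 0.460 μM.

0.460 μM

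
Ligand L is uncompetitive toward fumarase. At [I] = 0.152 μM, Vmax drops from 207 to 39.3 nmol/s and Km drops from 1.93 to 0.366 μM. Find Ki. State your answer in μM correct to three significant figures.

0.0356 μM

Uncompetitive: Vmax,app = Vmax/α (and Km,app = Km/α) with α = 1 + [I]/Ki.
α = Vmax/Vmax,app = 207/39.3 = 5.267.
Ki = [I]/(α − 1) = 0.152/4.267 = 0.0356 μM.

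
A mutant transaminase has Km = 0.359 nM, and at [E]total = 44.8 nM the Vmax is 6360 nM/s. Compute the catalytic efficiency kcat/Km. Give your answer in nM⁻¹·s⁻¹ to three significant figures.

395 nM⁻¹·s⁻¹

kcat = Vmax/[E]total = 6360/44.8 = 142 s⁻¹.
kcat/Km = 142/0.359 = 395 nM⁻¹·s⁻¹.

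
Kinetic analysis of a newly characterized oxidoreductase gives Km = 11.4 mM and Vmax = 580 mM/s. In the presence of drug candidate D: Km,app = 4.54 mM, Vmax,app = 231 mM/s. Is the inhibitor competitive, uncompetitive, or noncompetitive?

Both Km and Vmax decrease by the same factor (~2.51-fold) — characteristic of uncompetitive inhibition.

uncompetitive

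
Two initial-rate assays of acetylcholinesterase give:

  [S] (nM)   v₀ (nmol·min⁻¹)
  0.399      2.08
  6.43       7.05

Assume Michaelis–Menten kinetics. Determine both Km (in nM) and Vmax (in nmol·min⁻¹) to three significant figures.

In reciprocal form, 1/v = (Km/Vmax)·(1/[S]) + 1/Vmax. The two points give (1/[S], 1/v) = (2.506, 0.4808) and (0.1555, 0.1418).
Slope = (0.4808 − 0.1418)/(2.506 − 0.1555) = 0.1442; intercept = 0.4808 − 0.1442×2.506 = 0.1194.
Vmax = 1/intercept = 8.37 nmol·min⁻¹; Km = slope × Vmax = 0.1442 × 8.37 = 1.21 nM.

Km = 1.21 nM; Vmax = 8.37 nmol·min⁻¹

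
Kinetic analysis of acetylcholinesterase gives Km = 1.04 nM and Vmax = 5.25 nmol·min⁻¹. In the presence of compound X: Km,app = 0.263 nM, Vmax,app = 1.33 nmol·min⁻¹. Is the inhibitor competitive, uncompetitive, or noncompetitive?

Both Km and Vmax decrease by the same factor (~3.95-fold) — characteristic of uncompetitive inhibition.

uncompetitive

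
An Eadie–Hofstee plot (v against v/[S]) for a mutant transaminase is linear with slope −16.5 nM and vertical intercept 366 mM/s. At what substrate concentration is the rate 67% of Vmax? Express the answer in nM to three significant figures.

The Eadie–Hofstee slope gives Km = 16.5 nM (slope = −Km).
v/Vmax = [S]/(Km+[S]) = 0.67 ⇒ [S] = Km·0.67/(1−0.67) = 16.5 × 2.030 = 33.5 nM.

33.5 nM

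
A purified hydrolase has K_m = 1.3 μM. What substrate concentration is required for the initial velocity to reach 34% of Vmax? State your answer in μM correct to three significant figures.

v/Vmax = [S]/(Km+[S]) = 0.34, so [S] = Km·0.34/(1 − 0.34) = 1.3 × 0.5152.
[S] = 0.670 μM.

0.670 μM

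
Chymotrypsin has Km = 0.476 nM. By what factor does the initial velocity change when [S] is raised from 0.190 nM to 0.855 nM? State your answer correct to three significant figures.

2.25

The fractional saturations are [S]/(Km+[S]) = 0.190/0.6660 = 0.2853 and 0.855/1.331 = 0.6424.
v₂/v₁ is just their ratio: 0.6424/0.2853 = 2.25.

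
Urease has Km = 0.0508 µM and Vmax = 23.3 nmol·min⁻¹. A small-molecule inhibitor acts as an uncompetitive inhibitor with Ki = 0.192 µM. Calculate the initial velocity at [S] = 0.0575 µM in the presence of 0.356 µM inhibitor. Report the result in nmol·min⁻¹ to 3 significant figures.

With α = 1 + [I]/Ki = 1 + 0.356/0.192 = 2.854, the uncompetitive rate law is v = (Vmax/α)·[S] / (Km/α + [S]).
v = (23.3/2.854)×0.0575 / (0.0508/2.854 + 0.0575) = 0.4694/0.07530 = 6.23 nmol·min⁻¹.

6.23 nmol·min⁻¹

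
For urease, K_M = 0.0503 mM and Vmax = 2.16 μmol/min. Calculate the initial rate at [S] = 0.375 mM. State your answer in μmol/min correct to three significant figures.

[S]/(Km+[S]) = 0.375/0.4253 = 0.8817, the fractional saturation.
v = 0.8817 × Vmax = 0.8817 × 2.16 = 1.90 μmol/min.

1.90 μmol/min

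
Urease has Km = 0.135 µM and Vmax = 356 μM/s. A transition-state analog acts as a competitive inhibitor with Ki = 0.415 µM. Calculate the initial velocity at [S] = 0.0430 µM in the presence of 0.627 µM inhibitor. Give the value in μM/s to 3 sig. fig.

With α = 1 + [I]/Ki = 1 + 0.627/0.415 = 2.511, the competitive rate law is v = Vmax[S] / (αKm + [S]).
v = 356×0.0430 / (2.511×0.135 + 0.0430) = 15.31/0.3820 = 40.1 μM/s.

40.1 μM/s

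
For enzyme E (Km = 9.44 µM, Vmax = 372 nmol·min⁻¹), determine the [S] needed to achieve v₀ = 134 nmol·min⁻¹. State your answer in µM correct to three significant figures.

5.31 µM

Rearranging v = Vmax[S]/(Km+[S]) gives [S] = Km·v/(Vmax − v).
[S] = 9.44 × 134 / (372 − 134) = 1265/238.0 = 5.31 µM.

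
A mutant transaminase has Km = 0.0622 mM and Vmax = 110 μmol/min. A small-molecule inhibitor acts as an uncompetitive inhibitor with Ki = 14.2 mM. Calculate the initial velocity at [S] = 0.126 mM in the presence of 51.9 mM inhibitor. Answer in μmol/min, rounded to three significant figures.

α = 1 + [I]/Ki = 1 + 51.9/14.2 = 4.655.
For an uncompetitive inhibitor, both parameters are divided by α, giving Vmax/α and Km/α: Km,app = 0.0134 mM, Vmax,app = 23.6 μmol/min.
v = Vmax,app·[S]/(Km,app + [S]) = 23.6 × 0.126/(0.0134 + 0.126) = 21.4 μmol/min.

21.4 μmol/min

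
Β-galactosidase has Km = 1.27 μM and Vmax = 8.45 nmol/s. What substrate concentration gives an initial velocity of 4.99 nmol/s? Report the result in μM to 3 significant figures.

1.83 μM

Rearranging v = Vmax[S]/(Km+[S]) gives [S] = Km·v/(Vmax − v).
[S] = 1.27 × 4.99 / (8.45 − 4.99) = 6.337/3.460 = 1.83 μM.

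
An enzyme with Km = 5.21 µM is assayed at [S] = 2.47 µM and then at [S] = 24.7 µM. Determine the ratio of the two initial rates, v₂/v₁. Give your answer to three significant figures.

The fractional saturations are [S]/(Km+[S]) = 2.47/7.680 = 0.3216 and 24.7/29.91 = 0.8258.
v₂/v₁ is just their ratio: 0.8258/0.3216 = 2.57.

2.57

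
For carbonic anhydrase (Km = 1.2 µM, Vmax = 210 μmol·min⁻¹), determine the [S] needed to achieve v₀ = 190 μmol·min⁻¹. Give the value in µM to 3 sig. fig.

11.4 µM

The required fractional saturation is v/Vmax = 190/210 = 0.9048.
Then [S]/(Km+[S]) = 0.9048 ⇒ [S] = 1.2 × 0.9048/(1 − 0.9048) = 11.4 µM.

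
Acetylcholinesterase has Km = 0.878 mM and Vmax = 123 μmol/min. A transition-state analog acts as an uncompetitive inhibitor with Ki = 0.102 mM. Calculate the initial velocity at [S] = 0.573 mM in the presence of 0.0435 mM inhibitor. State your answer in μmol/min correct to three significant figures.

α = 1 + [I]/Ki = 1 + 0.0435/0.102 = 1.426.
For an uncompetitive inhibitor, both parameters are divided by α, giving Vmax/α and Km/α: Km,app = 0.616 mM, Vmax,app = 86.2 μmol/min.
v = Vmax,app·[S]/(Km,app + [S]) = 86.2 × 0.573/(0.616 + 0.573) = 41.6 μmol/min.

41.6 μmol/min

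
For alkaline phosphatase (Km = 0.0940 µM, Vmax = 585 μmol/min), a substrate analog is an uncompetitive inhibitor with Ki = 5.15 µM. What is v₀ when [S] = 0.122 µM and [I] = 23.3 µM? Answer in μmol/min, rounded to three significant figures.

With α = 1 + [I]/Ki = 1 + 23.3/5.15 = 5.524, the uncompetitive rate law is v = (Vmax/α)·[S] / (Km/α + [S]).
v = (585/5.524)×0.122 / (0.0940/5.524 + 0.122) = 12.92/0.1390 = 92.9 μmol/min.

92.9 μmol/min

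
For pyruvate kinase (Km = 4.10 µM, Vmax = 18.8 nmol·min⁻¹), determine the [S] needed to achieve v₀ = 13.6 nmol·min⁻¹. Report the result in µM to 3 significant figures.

10.7 µM

Rearranging v = Vmax[S]/(Km+[S]) gives [S] = Km·v/(Vmax − v).
[S] = 4.10 × 13.6 / (18.8 − 13.6) = 55.76/5.200 = 10.7 µM.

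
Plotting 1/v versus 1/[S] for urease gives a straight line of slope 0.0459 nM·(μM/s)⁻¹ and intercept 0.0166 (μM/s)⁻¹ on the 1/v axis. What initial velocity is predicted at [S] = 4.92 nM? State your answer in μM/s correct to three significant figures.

The y-intercept is 1/Vmax, so Vmax = 1/0.0166 = 60.2 μM/s.
The slope is Km/Vmax, so Km = 0.0459 × 60.2 = 2.77 nM.
Then v = 60.2 × 4.92/(2.77 + 4.92) = 38.6 μM/s.

38.6 μM/s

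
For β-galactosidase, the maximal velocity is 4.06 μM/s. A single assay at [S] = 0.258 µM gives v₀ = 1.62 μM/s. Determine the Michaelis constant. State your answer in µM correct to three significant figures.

0.389 µM

v/Vmax = 1.62/4.06 = 0.3990 = [S]/(Km+[S]).
So Km + [S] = [S]/0.3990 = 0.6466 µM, giving Km = 0.6466 − 0.258 = 0.389 µM.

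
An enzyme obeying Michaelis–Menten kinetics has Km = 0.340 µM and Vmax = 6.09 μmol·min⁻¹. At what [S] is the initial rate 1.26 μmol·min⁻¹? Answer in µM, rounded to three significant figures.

0.0887 µM

Rearranging v = Vmax[S]/(Km+[S]) gives [S] = Km·v/(Vmax − v).
[S] = 0.340 × 1.26 / (6.09 − 1.26) = 0.4284/4.830 = 0.0887 µM.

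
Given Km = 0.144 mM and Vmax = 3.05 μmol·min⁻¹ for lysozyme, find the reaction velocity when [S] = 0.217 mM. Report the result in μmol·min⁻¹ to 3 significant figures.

1.83 μmol·min⁻¹

v = Vmax·[S]/(Km + [S]) = 3.05 × 0.217 / (0.144 + 0.217)
  = 0.6618 / 0.3610 = 1.83 μmol·min⁻¹.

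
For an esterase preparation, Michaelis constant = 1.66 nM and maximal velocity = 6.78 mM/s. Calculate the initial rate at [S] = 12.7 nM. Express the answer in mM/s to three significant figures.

[S]/(Km+[S]) = 12.7/14.36 = 0.8844, the fractional saturation.
v = 0.8844 × Vmax = 0.8844 × 6.78 = 6.00 mM/s.

6.00 mM/s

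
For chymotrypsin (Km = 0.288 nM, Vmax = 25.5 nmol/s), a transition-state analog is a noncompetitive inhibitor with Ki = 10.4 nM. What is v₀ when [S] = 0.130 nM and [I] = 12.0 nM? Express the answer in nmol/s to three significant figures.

3.68 nmol/s

With α = 1 + [I]/Ki = 1 + 12.0/10.4 = 2.154, the noncompetitive rate law is v = (Vmax/α)·[S] / (Km + [S]).
v = (25.5/2.154)×0.130 / (0.288 + 0.130) = 1.539/0.4180 = 3.68 nmol/s.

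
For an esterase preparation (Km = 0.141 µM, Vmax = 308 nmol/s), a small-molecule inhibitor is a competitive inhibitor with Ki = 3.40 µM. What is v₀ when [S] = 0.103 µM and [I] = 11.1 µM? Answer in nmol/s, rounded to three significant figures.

45.0 nmol/s

α = 1 + [I]/Ki = 1 + 11.1/3.40 = 4.265.
For a competitive inhibitor, Vmax is unchanged and the apparent Km becomes α·Km: Km,app = 0.601 µM, Vmax,app = 308 nmol/s.
v = Vmax,app·[S]/(Km,app + [S]) = 308 × 0.103/(0.601 + 0.103) = 45.0 nmol/s.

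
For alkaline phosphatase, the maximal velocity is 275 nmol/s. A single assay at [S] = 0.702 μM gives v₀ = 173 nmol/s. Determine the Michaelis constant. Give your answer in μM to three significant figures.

0.414 μM

From v = Vmax[S]/(Km+[S]), Km = [S](Vmax − v)/v.
Km = 0.702 × (275 − 173) / 173 = 71.60/173 = 0.414 μM.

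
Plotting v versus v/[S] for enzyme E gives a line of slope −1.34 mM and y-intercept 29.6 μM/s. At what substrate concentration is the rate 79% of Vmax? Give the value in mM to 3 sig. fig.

5.04 mM

The Eadie–Hofstee slope gives Km = 1.34 mM (slope = −Km).
v/Vmax = [S]/(Km+[S]) = 0.79 ⇒ [S] = Km·0.79/(1−0.79) = 1.34 × 3.762 = 5.04 mM.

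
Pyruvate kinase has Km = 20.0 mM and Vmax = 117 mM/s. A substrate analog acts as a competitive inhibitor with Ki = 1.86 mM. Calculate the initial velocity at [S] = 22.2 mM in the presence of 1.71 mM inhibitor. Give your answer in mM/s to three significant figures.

With α = 1 + [I]/Ki = 1 + 1.71/1.86 = 1.919, the competitive rate law is v = Vmax[S] / (αKm + [S]).
v = 117×22.2 / (1.919×20.0 + 22.2) = 2597/60.59 = 42.9 mM/s.

42.9 mM/s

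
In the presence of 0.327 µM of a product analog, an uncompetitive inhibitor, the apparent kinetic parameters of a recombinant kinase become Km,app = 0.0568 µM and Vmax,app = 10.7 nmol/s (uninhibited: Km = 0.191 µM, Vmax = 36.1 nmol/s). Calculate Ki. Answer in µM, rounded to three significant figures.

0.138 µM

Uncompetitive: Vmax,app = Vmax/α (and Km,app = Km/α) with α = 1 + [I]/Ki.
α = Vmax/Vmax,app = 36.1/10.7 = 3.374.
Since α = 1 + [I]/Ki, [I]/Ki = 3.374 − 1 = 2.374 and Ki = 0.327/2.374 = 0.138 µM.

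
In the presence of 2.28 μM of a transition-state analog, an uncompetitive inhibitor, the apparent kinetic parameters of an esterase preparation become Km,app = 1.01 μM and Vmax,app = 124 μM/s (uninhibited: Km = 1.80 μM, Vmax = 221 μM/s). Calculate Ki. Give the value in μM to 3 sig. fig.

Uncompetitive: Vmax,app = Vmax/α (and Km,app = Km/α) with α = 1 + [I]/Ki.
α = Vmax/Vmax,app = 221/124 = 1.782.
Since α = 1 + [I]/Ki, [I]/Ki = 1.782 − 1 = 0.7823 and Ki = 2.28/0.7823 = 2.91 μM.

2.91 μM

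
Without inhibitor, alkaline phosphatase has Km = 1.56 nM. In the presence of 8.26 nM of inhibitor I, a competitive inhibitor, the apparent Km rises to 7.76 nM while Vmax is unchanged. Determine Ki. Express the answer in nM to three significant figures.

Competitive: Km,app = α·Km with α = 1 + [I]/Ki.
α = Km,app/Km = 7.76/1.56 = 4.974.
Ki = [I]/(α − 1) = 8.26/3.974 = 2.08 nM.

2.08 nM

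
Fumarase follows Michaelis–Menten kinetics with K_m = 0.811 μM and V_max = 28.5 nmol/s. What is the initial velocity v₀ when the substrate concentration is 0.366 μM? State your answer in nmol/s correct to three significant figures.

8.86 nmol/s

v = Vmax·[S]/(Km + [S]) = 28.5 × 0.366 / (0.811 + 0.366)
  = 10.43 / 1.177 = 8.86 nmol/s.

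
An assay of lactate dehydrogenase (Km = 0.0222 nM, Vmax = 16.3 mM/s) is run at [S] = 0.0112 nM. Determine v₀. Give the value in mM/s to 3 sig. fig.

[S]/(Km+[S]) = 0.0112/0.03340 = 0.3353, the fractional saturation.
v = 0.3353 × Vmax = 0.3353 × 16.3 = 5.47 mM/s.

5.47 mM/s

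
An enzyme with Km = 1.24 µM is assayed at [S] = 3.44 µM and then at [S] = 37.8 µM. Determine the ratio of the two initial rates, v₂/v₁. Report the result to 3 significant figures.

Since Vmax cancels, v₂/v₁ = [S]₂(Km+[S]₁) / [S]₁(Km+[S]₂).
= 37.8×(1.24+3.44) / (3.44×(1.24+37.8)) = 176.9/134.3 = 1.32.

1.32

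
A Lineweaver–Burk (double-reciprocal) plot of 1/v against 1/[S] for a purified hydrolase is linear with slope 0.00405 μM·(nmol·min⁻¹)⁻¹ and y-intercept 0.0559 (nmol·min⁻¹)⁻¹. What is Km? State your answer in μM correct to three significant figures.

y-intercept = 1/Vmax ⇒ Vmax = 17.9 nmol·min⁻¹; slope = Km/Vmax ⇒ Km = slope × Vmax.
Km = 0.00405 × 17.9 = 0.0725 μM.

0.0725 μM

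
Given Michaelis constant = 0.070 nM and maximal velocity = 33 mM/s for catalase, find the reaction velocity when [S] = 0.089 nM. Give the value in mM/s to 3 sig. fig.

[S]/(Km+[S]) = 0.089/0.1590 = 0.5597, the fractional saturation.
v = 0.5597 × Vmax = 0.5597 × 33 = 18.5 mM/s.

18.5 mM/s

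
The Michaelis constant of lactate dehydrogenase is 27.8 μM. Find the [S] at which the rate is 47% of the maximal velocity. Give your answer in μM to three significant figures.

24.7 μM

v/Vmax = [S]/(Km+[S]) = 0.47, so [S] = Km·0.47/(1 − 0.47) = 27.8 × 0.8868.
[S] = 24.7 μM.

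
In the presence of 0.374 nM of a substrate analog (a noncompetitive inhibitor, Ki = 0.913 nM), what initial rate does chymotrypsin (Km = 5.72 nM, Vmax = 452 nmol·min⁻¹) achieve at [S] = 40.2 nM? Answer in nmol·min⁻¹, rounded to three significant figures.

α = 1 + [I]/Ki = 1 + 0.374/0.913 = 1.410.
For a noncompetitive inhibitor, Vmax is reduced to Vmax/α while Km is unchanged: Km,app = 5.72 nM, Vmax,app = 321 nmol·min⁻¹.
v = Vmax,app·[S]/(Km,app + [S]) = 321 × 40.2/(5.72 + 40.2) = 281 nmol·min⁻¹.

281 nmol·min⁻¹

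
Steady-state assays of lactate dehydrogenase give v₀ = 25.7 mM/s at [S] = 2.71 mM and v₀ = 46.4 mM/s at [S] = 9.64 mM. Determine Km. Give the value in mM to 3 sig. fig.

4.43 mM

In reciprocal form, 1/v = (Km/Vmax)·(1/[S]) + 1/Vmax. The two points give (1/[S], 1/v) = (0.3690, 0.03891) and (0.1037, 0.02155).
Slope = (0.03891 − 0.02155)/(0.3690 − 0.1037) = 0.06544; intercept = 0.03891 − 0.06544×0.3690 = 0.01476.
Vmax = 1/intercept = 67.7 mM/s; Km = slope × Vmax = 0.06544 × 67.7 = 4.43 mM.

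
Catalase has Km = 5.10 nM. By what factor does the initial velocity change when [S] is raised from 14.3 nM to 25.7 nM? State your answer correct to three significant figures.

Since Vmax cancels, v₂/v₁ = [S]₂(Km+[S]₁) / [S]₁(Km+[S]₂).
= 25.7×(5.10+14.3) / (14.3×(5.10+25.7)) = 498.6/440.4 = 1.13.

1.13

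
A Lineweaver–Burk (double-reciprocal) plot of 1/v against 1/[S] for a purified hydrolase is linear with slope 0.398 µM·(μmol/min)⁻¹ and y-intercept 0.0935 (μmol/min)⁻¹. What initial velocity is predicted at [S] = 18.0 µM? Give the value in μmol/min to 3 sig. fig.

The y-intercept is 1/Vmax, so Vmax = 1/0.0935 = 10.7 μmol/min.
The slope is Km/Vmax, so Km = 0.398 × 10.7 = 4.26 µM.
Then v = 10.7 × 18.0/(4.26 + 18.0) = 8.65 μmol/min.

8.65 μmol/min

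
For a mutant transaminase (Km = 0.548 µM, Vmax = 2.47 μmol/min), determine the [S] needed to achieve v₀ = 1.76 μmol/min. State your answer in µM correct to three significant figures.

The required fractional saturation is v/Vmax = 1.76/2.47 = 0.7126.
Then [S]/(Km+[S]) = 0.7126 ⇒ [S] = 0.548 × 0.7126/(1 − 0.7126) = 1.36 µM.

1.36 µM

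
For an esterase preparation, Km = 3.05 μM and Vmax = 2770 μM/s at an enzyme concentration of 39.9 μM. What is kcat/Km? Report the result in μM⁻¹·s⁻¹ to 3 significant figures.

22.8 μM⁻¹·s⁻¹

kcat = Vmax/[E]total = 2770/39.9 = 69.4 s⁻¹.
kcat/Km = 69.4/3.05 = 22.8 μM⁻¹·s⁻¹.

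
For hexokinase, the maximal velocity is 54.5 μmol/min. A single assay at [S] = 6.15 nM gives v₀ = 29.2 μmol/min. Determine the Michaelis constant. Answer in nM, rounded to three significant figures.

From v = Vmax[S]/(Km+[S]), Km = [S](Vmax − v)/v.
Km = 6.15 × (54.5 − 29.2) / 29.2 = 155.6/29.2 = 5.33 nM.

5.33 nM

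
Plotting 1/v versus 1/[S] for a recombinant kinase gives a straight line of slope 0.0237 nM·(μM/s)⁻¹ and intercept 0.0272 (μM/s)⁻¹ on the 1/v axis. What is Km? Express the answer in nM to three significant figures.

y-intercept = 1/Vmax ⇒ Vmax = 36.8 μM/s; slope = Km/Vmax ⇒ Km = slope × Vmax.
Km = 0.0237 × 36.8 = 0.871 nM.

0.871 nM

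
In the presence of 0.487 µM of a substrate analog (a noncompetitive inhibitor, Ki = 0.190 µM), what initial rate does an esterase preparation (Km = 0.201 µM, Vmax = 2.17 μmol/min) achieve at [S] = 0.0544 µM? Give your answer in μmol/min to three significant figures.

α = 1 + [I]/Ki = 1 + 0.487/0.190 = 3.563.
For a noncompetitive inhibitor, Vmax is reduced to Vmax/α while Km is unchanged: Km,app = 0.201 µM, Vmax,app = 0.609 μmol/min.
v = Vmax,app·[S]/(Km,app + [S]) = 0.609 × 0.0544/(0.201 + 0.0544) = 0.130 μmol/min.

0.130 μmol/min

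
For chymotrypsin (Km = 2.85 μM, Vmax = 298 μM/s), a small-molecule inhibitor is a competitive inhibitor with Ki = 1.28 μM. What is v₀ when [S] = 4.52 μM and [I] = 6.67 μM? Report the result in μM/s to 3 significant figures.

With α = 1 + [I]/Ki = 1 + 6.67/1.28 = 6.211, the competitive rate law is v = Vmax[S] / (αKm + [S]).
v = 298×4.52 / (6.211×2.85 + 4.52) = 1347/22.22 = 60.6 μM/s.

60.6 μM/s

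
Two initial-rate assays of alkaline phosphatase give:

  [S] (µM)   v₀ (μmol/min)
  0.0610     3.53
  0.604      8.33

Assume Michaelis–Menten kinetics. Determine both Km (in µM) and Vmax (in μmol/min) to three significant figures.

In reciprocal form, 1/v = (Km/Vmax)·(1/[S]) + 1/Vmax. The two points give (1/[S], 1/v) = (16.39, 0.2833) and (1.656, 0.1200).
Slope = (0.2833 − 0.1200)/(16.39 − 1.656) = 0.01108; intercept = 0.2833 − 0.01108×16.39 = 0.1017.
Vmax = 1/intercept = 9.83 μmol/min; Km = slope × Vmax = 0.01108 × 9.83 = 0.109 µM.

Km = 0.109 µM; Vmax = 9.83 μmol/min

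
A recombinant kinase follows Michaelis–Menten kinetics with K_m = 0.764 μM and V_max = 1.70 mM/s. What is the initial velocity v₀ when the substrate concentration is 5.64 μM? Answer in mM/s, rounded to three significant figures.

[S]/(Km+[S]) = 5.64/6.404 = 0.8807, the fractional saturation.
v = 0.8807 × Vmax = 0.8807 × 1.70 = 1.50 mM/s.

1.50 mM/s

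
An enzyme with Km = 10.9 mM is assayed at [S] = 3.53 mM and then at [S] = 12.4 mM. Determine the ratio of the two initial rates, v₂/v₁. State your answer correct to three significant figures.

2.18

The fractional saturations are [S]/(Km+[S]) = 3.53/14.43 = 0.2446 and 12.4/23.30 = 0.5322.
v₂/v₁ is just their ratio: 0.5322/0.2446 = 2.18.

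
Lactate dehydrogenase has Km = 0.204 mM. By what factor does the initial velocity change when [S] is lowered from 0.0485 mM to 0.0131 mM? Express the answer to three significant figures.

The fractional saturations are [S]/(Km+[S]) = 0.0485/0.2525 = 0.1921 and 0.0131/0.2171 = 0.06034.
v₂/v₁ is just their ratio: 0.06034/0.1921 = 0.314.

0.314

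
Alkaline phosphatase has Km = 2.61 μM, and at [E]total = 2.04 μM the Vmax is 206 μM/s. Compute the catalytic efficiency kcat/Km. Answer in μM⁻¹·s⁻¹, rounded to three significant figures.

38.7 μM⁻¹·s⁻¹

kcat = Vmax/[E]total = 206/2.04 = 101 s⁻¹.
kcat/Km = 101/2.61 = 38.7 μM⁻¹·s⁻¹.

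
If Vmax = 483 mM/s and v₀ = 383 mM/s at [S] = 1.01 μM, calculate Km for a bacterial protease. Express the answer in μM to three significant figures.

0.264 μM

v/Vmax = 383/483 = 0.7930 = [S]/(Km+[S]).
So Km + [S] = [S]/0.7930 = 1.274 μM, giving Km = 1.274 − 1.01 = 0.264 μM.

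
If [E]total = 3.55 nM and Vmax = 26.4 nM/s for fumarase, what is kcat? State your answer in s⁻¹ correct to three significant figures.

kcat = Vmax/[E]total = 26.4 nM/s / 3.55 nM = 7.44 s⁻¹.

7.44 s⁻¹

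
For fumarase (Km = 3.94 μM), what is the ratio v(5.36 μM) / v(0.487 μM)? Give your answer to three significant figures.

5.24

Since Vmax cancels, v₂/v₁ = [S]₂(Km+[S]₁) / [S]₁(Km+[S]₂).
= 5.36×(3.94+0.487) / (0.487×(3.94+5.36)) = 23.73/4.529 = 5.24.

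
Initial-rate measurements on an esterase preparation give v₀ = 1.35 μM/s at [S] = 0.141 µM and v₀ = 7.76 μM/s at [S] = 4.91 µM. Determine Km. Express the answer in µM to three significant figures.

In reciprocal form, 1/v = (Km/Vmax)·(1/[S]) + 1/Vmax. The two points give (1/[S], 1/v) = (7.092, 0.7407) and (0.2037, 0.1289).
Slope = (0.7407 − 0.1289)/(7.092 − 0.2037) = 0.08883; intercept = 0.7407 − 0.08883×7.092 = 0.1108.
Vmax = 1/intercept = 9.03 μM/s; Km = slope × Vmax = 0.08883 × 9.03 = 0.802 µM.

0.802 µM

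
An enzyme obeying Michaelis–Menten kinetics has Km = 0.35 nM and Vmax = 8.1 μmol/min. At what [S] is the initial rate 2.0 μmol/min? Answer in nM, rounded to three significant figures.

The required fractional saturation is v/Vmax = 2.0/8.1 = 0.2469.
Then [S]/(Km+[S]) = 0.2469 ⇒ [S] = 0.35 × 0.2469/(1 − 0.2469) = 0.115 nM.

0.115 nM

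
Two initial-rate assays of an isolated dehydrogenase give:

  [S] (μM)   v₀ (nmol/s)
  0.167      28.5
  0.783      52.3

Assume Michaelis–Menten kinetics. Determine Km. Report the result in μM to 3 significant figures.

From v = Vmax[S]/(Km+[S]), each point gives Vmax = v(Km+[S])/[S].
Equating: 28.5(Km+0.167)/0.167 = 52.3(Km+0.783)/0.783.
170.7·Km + 28.5 = 66.79·Km + 52.3, so (170.7 − 66.79)·Km = 52.3 − 28.5.
Km = 23.80/103.9 = 0.229 μM; then Vmax = 28.5(0.229+0.167)/0.167 = 67.6 nmol/s.

0.229 μM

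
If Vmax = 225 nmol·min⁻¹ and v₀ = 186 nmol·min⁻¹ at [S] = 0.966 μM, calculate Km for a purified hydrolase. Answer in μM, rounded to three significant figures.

From v = Vmax[S]/(Km+[S]), Km = [S](Vmax − v)/v.
Km = 0.966 × (225 − 186) / 186 = 37.67/186 = 0.203 μM.

0.203 μM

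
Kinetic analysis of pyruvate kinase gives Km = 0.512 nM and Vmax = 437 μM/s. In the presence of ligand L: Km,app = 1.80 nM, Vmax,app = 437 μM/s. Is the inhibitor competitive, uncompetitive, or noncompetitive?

competitive

Km increases (0.512 → 1.80 nM) while Vmax is unchanged — the hallmark of competitive inhibition.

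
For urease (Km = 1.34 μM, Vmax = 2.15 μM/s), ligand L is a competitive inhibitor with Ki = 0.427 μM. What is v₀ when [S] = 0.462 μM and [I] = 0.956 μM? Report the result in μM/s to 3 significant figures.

0.207 μM/s

α = 1 + [I]/Ki = 1 + 0.956/0.427 = 3.239.
For a competitive inhibitor, Vmax is unchanged and the apparent Km becomes α·Km: Km,app = 4.34 μM, Vmax,app = 2.15 μM/s.
v = Vmax,app·[S]/(Km,app + [S]) = 2.15 × 0.462/(4.34 + 0.462) = 0.207 μM/s.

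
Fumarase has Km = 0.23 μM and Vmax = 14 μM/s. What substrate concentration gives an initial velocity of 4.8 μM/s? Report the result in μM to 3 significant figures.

The required fractional saturation is v/Vmax = 4.8/14 = 0.3429.
Then [S]/(Km+[S]) = 0.3429 ⇒ [S] = 0.23 × 0.3429/(1 − 0.3429) = 0.120 μM.

0.120 μM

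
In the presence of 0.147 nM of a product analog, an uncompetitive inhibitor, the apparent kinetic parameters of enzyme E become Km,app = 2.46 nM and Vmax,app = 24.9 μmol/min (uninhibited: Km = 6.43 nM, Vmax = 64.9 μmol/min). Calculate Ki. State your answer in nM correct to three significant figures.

0.0915 nM

Uncompetitive: Vmax,app = Vmax/α (and Km,app = Km/α) with α = 1 + [I]/Ki.
α = Vmax/Vmax,app = 64.9/24.9 = 2.606.
Since α = 1 + [I]/Ki, [I]/Ki = 2.606 − 1 = 1.606 and Ki = 0.147/1.606 = 0.0915 nM.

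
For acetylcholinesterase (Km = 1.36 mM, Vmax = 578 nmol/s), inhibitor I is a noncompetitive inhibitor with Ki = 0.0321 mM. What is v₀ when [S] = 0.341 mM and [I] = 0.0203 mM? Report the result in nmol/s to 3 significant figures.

α = 1 + [I]/Ki = 1 + 0.0203/0.0321 = 1.632.
For a noncompetitive inhibitor, Vmax is reduced to Vmax/α while Km is unchanged: Km,app = 1.36 mM, Vmax,app = 354 nmol/s.
v = Vmax,app·[S]/(Km,app + [S]) = 354 × 0.341/(1.36 + 0.341) = 71.0 nmol/s.

71.0 nmol/s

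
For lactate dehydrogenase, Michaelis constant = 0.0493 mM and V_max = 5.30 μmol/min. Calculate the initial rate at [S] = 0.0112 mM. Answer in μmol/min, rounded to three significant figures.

0.981 μmol/min

[S]/(Km+[S]) = 0.0112/0.06050 = 0.1851, the fractional saturation.
v = 0.1851 × Vmax = 0.1851 × 5.30 = 0.981 μmol/min.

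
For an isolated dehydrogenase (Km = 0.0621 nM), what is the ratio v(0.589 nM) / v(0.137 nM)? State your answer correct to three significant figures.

The fractional saturations are [S]/(Km+[S]) = 0.137/0.1991 = 0.6881 and 0.589/0.6511 = 0.9046.
v₂/v₁ is just their ratio: 0.9046/0.6881 = 1.31.

1.31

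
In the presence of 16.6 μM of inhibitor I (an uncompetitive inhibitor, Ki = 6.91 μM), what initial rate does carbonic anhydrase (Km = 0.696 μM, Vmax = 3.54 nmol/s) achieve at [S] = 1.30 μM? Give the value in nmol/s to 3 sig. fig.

0.899 nmol/s

With α = 1 + [I]/Ki = 1 + 16.6/6.91 = 3.402, the uncompetitive rate law is v = (Vmax/α)·[S] / (Km/α + [S]).
v = (3.54/3.402)×1.30 / (0.696/3.402 + 1.30) = 1.353/1.505 = 0.899 nmol/s.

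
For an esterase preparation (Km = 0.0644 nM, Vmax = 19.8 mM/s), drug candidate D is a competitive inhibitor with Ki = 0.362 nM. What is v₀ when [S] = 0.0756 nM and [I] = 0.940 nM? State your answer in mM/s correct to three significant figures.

With α = 1 + [I]/Ki = 1 + 0.940/0.362 = 3.597, the competitive rate law is v = Vmax[S] / (αKm + [S]).
v = 19.8×0.0756 / (3.597×0.0644 + 0.0756) = 1.497/0.3072 = 4.87 mM/s.

4.87 mM/s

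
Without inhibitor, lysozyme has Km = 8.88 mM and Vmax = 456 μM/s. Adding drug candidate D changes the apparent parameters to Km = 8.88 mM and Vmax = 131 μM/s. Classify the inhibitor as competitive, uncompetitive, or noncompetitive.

noncompetitive

Vmax decreases (456 → 131 μM/s) while Km is unchanged — pure noncompetitive inhibition.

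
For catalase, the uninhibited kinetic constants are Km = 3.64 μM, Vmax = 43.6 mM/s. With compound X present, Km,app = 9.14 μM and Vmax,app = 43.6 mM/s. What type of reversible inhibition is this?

competitive

Km increases (3.64 → 9.14 μM) while Vmax is unchanged — the hallmark of competitive inhibition.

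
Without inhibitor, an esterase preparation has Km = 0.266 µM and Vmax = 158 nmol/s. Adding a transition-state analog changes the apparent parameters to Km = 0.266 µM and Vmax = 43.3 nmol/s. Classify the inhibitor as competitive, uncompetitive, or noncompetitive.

noncompetitive

Vmax decreases (158 → 43.3 nmol/s) while Km is unchanged — pure noncompetitive inhibition.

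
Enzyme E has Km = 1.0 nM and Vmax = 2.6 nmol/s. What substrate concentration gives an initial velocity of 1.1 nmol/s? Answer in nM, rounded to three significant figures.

0.733 nM

Rearranging v = Vmax[S]/(Km+[S]) gives [S] = Km·v/(Vmax − v).
[S] = 1.0 × 1.1 / (2.6 − 1.1) = 1.100/1.500 = 0.733 nM.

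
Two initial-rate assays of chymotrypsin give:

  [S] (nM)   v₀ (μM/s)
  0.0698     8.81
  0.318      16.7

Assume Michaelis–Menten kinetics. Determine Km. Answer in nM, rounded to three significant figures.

In reciprocal form, 1/v = (Km/Vmax)·(1/[S]) + 1/Vmax. The two points give (1/[S], 1/v) = (14.33, 0.1135) and (3.145, 0.05988).
Slope = (0.1135 − 0.05988)/(14.33 − 3.145) = 0.004796; intercept = 0.1135 − 0.004796×14.33 = 0.04480.
Vmax = 1/intercept = 22.3 μM/s; Km = slope × Vmax = 0.004796 × 22.3 = 0.107 nM.

0.107 nM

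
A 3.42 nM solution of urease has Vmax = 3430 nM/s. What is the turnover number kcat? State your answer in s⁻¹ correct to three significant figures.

kcat = Vmax/[E]total = 3430 nM/s / 3.42 nM = 1000 s⁻¹.

1000 s⁻¹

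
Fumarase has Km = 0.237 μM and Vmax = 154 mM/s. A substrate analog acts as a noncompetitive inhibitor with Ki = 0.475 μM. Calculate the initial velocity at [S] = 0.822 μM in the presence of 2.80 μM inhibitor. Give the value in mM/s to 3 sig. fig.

α = 1 + [I]/Ki = 1 + 2.80/0.475 = 6.895.
For a noncompetitive inhibitor, Vmax is reduced to Vmax/α while Km is unchanged: Km,app = 0.237 μM, Vmax,app = 22.3 mM/s.
v = Vmax,app·[S]/(Km,app + [S]) = 22.3 × 0.822/(0.237 + 0.822) = 17.3 mM/s.

17.3 mM/s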